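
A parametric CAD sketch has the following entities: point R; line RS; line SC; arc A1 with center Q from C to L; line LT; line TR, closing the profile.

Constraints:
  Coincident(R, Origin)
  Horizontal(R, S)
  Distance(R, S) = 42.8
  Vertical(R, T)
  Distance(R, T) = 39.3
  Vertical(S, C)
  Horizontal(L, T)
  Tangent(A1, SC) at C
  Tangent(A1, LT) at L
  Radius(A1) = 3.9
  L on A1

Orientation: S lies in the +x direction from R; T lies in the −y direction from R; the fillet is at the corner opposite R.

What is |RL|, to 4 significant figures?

55.30

R is at the origin; RS is horizontal with |RS| = 42.8 and S on the +x side, so S = (42.80, 0.000). R and T share the same x with |RT| = 39.3 and T on the −y side, so T = (0.000, -39.30). The virtual corner opposite R is at (42.80, -39.30). The tangent condition forces QC to be normal to SC and A1 meets LT tangentially, so QL is at right angles to LT, with radius 3.9, so the center Q sits 3.9 in from both sides at Q = (38.90, -35.40). That places the tangent points at C = (42.80, -35.40) on SC and L = (38.90, -39.30) on LT. Then |RL| = |L − R| = 55.30.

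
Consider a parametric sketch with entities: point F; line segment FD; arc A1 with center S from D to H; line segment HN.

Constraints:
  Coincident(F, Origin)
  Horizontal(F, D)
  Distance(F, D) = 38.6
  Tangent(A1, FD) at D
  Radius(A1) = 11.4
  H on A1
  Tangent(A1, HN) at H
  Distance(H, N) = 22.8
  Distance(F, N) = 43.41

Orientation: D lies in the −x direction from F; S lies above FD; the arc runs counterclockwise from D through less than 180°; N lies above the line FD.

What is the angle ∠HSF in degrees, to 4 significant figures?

15.74°

Checks: F.y = 0.00, D.y = 0.00 ✓; |SH| = 11.40 ✓; ∠(SH, HN) = 90.00° ✓; |HN| = 22.80 ✓; |FN| = 43.41 ✓.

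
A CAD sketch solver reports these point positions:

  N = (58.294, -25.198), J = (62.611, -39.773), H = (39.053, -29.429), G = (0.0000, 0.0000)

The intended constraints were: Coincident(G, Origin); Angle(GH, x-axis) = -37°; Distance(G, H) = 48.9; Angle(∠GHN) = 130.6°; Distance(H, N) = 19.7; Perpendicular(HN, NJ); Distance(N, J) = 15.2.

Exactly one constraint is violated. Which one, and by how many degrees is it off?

Perpendicular(HN, NJ) — off by 4.10°.

G = (0.00, 0.00) ✓; GH at -37.00° ✓; |GH| = 48.90 ✓; ∠GHN = 130.6° ✓; |HN| = 19.70 ✓; ∠(HN, NJ) = 85.90° ✗; |NJ| = 15.20 ✓.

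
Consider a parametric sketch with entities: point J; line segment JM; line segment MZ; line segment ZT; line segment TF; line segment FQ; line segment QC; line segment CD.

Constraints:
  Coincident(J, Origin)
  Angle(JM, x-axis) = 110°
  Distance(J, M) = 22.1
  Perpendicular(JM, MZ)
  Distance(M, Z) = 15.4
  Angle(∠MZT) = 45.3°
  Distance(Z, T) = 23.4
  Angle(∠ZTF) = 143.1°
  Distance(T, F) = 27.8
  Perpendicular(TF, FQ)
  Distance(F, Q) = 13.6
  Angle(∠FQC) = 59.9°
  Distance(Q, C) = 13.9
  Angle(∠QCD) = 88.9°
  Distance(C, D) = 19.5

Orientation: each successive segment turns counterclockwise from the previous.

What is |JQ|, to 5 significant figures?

33.971

J is at the origin; JM runs at 110.0° with length 22.1, so M = (-7.5586, 20.767). JM is perpendicular to MZ, so MZ runs at -160.00°; with |MZ| = 15.4, Z = (-22.030, 15.500). ∠MZT = 45.3° gives ZT at -25.300° from the x-axis; with |ZT| = 23.4, T = (-0.87438, 5.4999). ∠ZTF = 143.1° gives TF at 11.600° from the x-axis; with |TF| = 27.8, F = (26.358, 11.090). TF ⟂ FQ, so FQ runs at 101.60°; with |FQ| = 13.6, Q = (23.623, 24.412). Then |JQ| = |Q − J| = 33.971.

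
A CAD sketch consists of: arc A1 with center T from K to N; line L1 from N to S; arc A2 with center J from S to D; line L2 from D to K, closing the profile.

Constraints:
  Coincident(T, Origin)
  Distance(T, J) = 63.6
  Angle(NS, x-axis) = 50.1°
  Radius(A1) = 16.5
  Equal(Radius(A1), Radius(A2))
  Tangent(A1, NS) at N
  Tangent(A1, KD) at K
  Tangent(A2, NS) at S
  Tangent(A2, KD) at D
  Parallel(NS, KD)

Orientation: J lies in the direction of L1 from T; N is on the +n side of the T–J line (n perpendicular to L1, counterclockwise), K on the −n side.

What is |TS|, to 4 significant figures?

65.71

The slot axis is L1's direction at 50.1°, so u = (cos 50.1°, sin 50.1°) = (0.6414, 0.7672) and n = (−sin 50.1°, cos 50.1°) = (-0.7672, 0.6414). T is at the origin and J lies 63.6 along u from T, so J = 63.6·u = (40.80, 48.79). Tangency of A1 to both parallel lines with radius 16.5 puts N and K at T ± 16.5·n: N = (-12.66, 10.58), K = (12.66, -10.58). Equal radii place S and D the same way about J: S = J + 16.5·n = (28.14, 59.38), D = J − 16.5·n = (53.45, 38.21). Then |TS| = |S − T| = 65.71.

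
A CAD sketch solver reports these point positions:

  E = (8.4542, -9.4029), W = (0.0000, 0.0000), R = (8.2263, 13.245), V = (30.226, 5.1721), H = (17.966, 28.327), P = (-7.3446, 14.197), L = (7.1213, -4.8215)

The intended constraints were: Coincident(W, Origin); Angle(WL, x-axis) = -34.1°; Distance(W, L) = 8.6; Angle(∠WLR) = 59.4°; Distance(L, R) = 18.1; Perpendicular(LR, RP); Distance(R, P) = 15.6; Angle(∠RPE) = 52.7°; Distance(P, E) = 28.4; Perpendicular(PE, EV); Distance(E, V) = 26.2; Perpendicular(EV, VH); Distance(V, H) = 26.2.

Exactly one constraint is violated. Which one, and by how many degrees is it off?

Perpendicular(EV, VH) — off by 5.90°.

W = (0.00, 0.00) ✓; WL at -34.10° ✓; |WL| = 8.600 ✓; ∠WLR = 59.40° ✓; |LR| = 18.10 ✓; ∠(LR, RP) = 90.00° ✓; |RP| = 15.60 ✓; ∠RPE = 52.70° ✓; |PE| = 28.40 ✓; ∠(PE, EV) = 90.00° ✓; |EV| = 26.20 ✓; ∠(EV, VH) = 84.10° ✗; |VH| = 26.20 ✓.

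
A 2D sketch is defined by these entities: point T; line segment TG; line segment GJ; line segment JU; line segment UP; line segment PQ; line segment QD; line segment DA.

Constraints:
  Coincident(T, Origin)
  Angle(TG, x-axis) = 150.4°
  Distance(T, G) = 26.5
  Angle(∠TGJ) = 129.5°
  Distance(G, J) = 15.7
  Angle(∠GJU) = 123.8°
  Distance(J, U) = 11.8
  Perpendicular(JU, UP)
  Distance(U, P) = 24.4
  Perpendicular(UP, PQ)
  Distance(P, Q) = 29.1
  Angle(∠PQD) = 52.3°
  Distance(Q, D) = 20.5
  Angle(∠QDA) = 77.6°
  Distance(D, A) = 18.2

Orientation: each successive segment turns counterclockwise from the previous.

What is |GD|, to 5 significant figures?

6.2805

T is at the origin; TG runs at 150.4° with length 26.5, so G = (-23.042, 13.089). ∠TGJ = 129.5° gives GJ at -159.10° from the x-axis; with |GJ| = 15.7, J = (-37.709, 7.4887). ∠GJU = 123.8° gives JU at -102.90° from the x-axis; with |JU| = 11.8, U = (-40.343, -4.0135). JU is perpendicular to UP, so UP runs at -12.900°; with |UP| = 24.4, P = (-16.559, -9.4608). The perpendicularity gives PQ at right angles to UP, so PQ runs at 77.100°; with |PQ| = 29.1, Q = (-10.062, 18.905). ∠PQD = 52.3° gives QD at -155.20° from the x-axis; with |QD| = 20.5, D = (-28.672, 10.306). Then |GD| = |D − G| = 6.2805.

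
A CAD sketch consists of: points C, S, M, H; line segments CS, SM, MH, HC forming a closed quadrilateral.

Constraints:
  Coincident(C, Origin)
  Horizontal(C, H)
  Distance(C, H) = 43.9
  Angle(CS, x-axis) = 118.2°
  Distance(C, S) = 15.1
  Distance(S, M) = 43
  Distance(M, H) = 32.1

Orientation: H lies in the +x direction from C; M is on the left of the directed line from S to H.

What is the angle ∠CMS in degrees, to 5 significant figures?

19.874°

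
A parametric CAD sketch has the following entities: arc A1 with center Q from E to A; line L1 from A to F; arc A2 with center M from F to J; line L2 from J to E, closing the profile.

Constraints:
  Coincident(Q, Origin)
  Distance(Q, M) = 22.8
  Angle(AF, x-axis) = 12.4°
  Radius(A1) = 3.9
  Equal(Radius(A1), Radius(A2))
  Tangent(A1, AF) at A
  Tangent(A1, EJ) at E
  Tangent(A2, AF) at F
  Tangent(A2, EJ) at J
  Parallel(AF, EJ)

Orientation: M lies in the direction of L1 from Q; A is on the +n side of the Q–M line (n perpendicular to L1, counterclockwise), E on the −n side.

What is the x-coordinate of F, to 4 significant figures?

21.43

The slot axis is L1's direction at 12.4°, so u = (cos 12.4°, sin 12.4°) = (0.9767, 0.2147) and n = (−sin 12.4°, cos 12.4°) = (-0.2147, 0.9767). Q is at the origin and M lies 22.8 along u from Q, so M = 22.8·u = (22.27, 4.896). Tangency of A1 to both parallel lines with radius 3.9 puts A and E at Q ± 3.9·n: A = (-0.8375, 3.809), E = (0.8375, -3.809). Equal radii place F and J the same way about M: F = M + 3.9·n = (21.43, 8.705), J = M − 3.9·n = (23.11, 1.087). So F.x = 21.43.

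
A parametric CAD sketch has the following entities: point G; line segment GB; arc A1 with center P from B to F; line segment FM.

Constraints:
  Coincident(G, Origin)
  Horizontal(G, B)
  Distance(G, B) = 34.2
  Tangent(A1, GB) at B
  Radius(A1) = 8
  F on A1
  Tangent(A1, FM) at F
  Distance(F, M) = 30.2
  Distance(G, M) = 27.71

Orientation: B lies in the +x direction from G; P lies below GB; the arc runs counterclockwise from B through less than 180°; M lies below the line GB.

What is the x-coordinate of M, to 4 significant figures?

8.849

Checks: |PF| = 8.000 ✓; ∠(PF, FM) = 90.00° ✓; |FM| = 30.20 ✓; |GM| = 27.71 ✓.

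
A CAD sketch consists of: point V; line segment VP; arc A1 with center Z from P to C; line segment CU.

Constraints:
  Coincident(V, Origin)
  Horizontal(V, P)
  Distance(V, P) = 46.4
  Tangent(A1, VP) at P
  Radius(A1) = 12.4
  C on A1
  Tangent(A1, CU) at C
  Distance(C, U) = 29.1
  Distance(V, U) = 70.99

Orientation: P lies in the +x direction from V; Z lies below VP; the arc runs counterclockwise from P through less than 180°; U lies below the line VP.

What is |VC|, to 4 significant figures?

42.74

V is at the origin; V and P share the same y with |VP| = 46.4 and P on the +x side, so P = (46.40, 0.000). Tangency of A1 to VP means the radius ZP is perpendicular to VP, so Z = P + (0, -12.4) = (46.40, -12.40). Since ZC ⟂ CU (tangency), |ZU| = √(12.4² + 29.1²) = 31.63 regardless of where C sits on A1. So U lies on both circle(V, 70.99) and circle(Z, 31.63); the below-VP intersection is U = (57.11, -42.16). C is the foot of the tangent from U: C = (37.31, -20.84).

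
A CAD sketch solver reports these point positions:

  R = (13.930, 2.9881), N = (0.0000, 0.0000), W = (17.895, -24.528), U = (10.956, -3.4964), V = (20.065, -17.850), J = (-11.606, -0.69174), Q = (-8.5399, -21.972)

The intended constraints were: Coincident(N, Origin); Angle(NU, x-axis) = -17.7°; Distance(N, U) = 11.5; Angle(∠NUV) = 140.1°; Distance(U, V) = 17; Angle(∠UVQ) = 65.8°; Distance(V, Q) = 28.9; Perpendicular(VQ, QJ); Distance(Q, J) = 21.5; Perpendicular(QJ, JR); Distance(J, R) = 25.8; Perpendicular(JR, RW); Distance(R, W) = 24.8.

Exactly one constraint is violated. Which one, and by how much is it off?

Distance(R, W) = 24.8 — off by 3.00.

N = (0.00, 0.00) ✓; NU at -17.70° ✓; |NU| = 11.50 ✓; ∠NUV = 140.1° ✓; |UV| = 17.00 ✓; ∠UVQ = 65.80° ✓; |VQ| = 28.90 ✓; ∠(VQ, QJ) = 90.00° ✓; |QJ| = 21.50 ✓; ∠(QJ, JR) = 90.00° ✓; |JR| = 25.80 ✓; ∠(JR, RW) = 90.00° ✓; |RW| = 27.80 ✗.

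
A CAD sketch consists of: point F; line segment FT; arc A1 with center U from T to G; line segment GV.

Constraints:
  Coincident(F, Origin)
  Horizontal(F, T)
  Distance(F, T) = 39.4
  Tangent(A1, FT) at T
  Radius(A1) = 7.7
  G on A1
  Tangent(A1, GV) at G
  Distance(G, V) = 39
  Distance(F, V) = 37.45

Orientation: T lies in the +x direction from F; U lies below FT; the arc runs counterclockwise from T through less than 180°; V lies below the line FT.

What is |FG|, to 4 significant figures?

33.19

Checks: |UG| = 7.700 ✓; ∠(UG, GV) = 90.00° ✓; |GV| = 39.00 ✓; |FV| = 37.45 ✓.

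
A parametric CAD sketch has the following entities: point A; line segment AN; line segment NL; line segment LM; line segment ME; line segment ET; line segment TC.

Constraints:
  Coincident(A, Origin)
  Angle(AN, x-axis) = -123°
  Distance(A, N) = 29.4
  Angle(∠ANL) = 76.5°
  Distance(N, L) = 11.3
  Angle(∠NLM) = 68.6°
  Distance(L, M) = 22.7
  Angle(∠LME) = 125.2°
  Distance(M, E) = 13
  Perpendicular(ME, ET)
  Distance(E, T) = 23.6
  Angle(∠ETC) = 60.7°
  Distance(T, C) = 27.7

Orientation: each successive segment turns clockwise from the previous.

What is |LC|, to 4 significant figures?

8.721

A is at the origin; AN runs at -123.0° with length 29.4, so N = (-16.01, -24.66). ∠ANL = 76.5° gives NL at 133.5° from the x-axis; with |NL| = 11.3, L = (-23.79, -16.46). ∠NLM = 68.6° gives LM at 22.10° from the x-axis; with |LM| = 22.7, M = (-2.759, -7.920). ∠LME = 125.2° gives ME at -32.70° from the x-axis; with |ME| = 13.0, E = (8.181, -14.94). The perpendicularity gives ET at right angles to ME, so ET runs at -122.7°; with |ET| = 23.6, T = (-4.569, -34.80). ∠ETC = 60.7° gives TC at 118.0° from the x-axis; with |TC| = 27.7, C = (-17.57, -10.35). Then |LC| = |C − L| = 8.721.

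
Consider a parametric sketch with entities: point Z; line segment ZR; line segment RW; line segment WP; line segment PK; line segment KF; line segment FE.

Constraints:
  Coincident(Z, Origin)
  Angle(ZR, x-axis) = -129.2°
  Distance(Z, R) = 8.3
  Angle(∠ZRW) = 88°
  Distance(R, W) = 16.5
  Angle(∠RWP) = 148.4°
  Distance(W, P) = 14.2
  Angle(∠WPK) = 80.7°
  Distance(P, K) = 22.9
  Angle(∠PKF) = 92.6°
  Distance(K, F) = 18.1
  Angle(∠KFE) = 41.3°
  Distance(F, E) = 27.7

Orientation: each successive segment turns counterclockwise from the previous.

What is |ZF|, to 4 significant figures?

5.312

Z is at the origin; ZR runs at -129.2° with length 8.3, so R = (-5.246, -6.432). ∠ZRW = 88.0° gives RW at -37.20° from the x-axis; with |RW| = 16.5, W = (7.897, -16.41). ∠RWP = 148.4° gives WP at -5.600° from the x-axis; with |WP| = 14.2, P = (22.03, -17.79). ∠WPK = 80.7° gives PK at 93.70° from the x-axis; with |PK| = 22.9, K = (20.55, 5.059). ∠PKF = 92.6° gives KF at -178.9° from the x-axis; with |KF| = 18.1, F = (2.455, 4.711). Then |ZF| = |F − Z| = 5.312.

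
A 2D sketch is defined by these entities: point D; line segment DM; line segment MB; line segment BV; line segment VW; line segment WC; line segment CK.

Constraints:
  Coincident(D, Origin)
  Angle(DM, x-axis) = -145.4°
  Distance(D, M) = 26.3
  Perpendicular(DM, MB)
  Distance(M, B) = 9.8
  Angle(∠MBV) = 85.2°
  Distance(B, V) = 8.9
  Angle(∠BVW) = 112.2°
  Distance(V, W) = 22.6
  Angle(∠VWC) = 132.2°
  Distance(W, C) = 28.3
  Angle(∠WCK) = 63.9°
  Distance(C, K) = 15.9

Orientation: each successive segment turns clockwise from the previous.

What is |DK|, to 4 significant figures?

41.23

∠VWC = 132.2° gives WC at -85.80° from the x-axis; with |WC| = 28.3, C = (0.3914, -44.58). ∠WCK = 63.9° gives CK at 158.1° from the x-axis; with |CK| = 15.9, K = (-14.36, -38.65). Then |DK| = |K − D| = 41.23.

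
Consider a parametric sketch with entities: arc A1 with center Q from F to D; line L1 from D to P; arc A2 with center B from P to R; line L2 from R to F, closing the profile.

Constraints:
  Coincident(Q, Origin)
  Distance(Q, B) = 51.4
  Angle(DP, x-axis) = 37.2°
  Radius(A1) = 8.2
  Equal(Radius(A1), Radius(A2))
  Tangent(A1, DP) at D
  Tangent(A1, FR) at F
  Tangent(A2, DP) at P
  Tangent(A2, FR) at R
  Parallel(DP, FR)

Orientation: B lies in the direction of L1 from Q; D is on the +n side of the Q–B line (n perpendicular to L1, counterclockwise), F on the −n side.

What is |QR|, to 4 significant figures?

52.05

The slot axis is L1's direction at 37.2°, so u = (cos 37.2°, sin 37.2°) = (0.7965, 0.6046) and n = (−sin 37.2°, cos 37.2°) = (-0.6046, 0.7965). Q is at the origin and B lies 51.4 along u from Q, so B = 51.4·u = (40.94, 31.08). Tangency of A1 to both parallel lines with radius 8.2 puts D and F at Q ± 8.2·n: D = (-4.958, 6.532), F = (4.958, -6.532). Equal radii place P and R the same way about B: P = B + 8.2·n = (35.98, 37.61), R = B − 8.2·n = (45.90, 24.54). Then |QR| = |R − Q| = 52.05.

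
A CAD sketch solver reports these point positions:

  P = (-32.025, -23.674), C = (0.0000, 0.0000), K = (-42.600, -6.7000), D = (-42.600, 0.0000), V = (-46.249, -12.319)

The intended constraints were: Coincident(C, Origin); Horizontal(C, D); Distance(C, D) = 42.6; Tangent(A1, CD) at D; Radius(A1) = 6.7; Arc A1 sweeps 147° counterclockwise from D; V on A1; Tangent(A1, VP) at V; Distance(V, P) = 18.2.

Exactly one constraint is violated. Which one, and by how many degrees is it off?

Tangent(A1, VP) at V — off by 5.60°.

C = (0.00, 0.00) ✓; C.y = 0.00, D.y = 0.00 ✓; |CD| = 42.60 ✓; ∠(KD, DC) = 90.00° ✓; |KD| = 6.700 ✓; bearing(K→V) − bearing(K→D) = 147.0° ✓; |KV| = 6.700 ✓; ∠(KV, VP) = 95.60° ✗; |VP| = 18.20 ✓.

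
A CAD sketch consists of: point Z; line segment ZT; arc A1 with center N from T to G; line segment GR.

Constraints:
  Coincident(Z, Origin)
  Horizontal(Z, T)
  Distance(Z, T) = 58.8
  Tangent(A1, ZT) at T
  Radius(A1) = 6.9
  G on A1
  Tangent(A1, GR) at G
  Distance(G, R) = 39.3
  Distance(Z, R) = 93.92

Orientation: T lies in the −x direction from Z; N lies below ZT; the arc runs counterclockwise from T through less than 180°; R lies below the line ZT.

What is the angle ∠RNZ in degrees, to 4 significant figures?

142.0°

Checks: |NT| = 6.900 ✓; |NG| = 6.900 ✓; ∠(NG, GR) = 90.00° ✓; |GR| = 39.30 ✓; |ZR| = 93.92 ✓.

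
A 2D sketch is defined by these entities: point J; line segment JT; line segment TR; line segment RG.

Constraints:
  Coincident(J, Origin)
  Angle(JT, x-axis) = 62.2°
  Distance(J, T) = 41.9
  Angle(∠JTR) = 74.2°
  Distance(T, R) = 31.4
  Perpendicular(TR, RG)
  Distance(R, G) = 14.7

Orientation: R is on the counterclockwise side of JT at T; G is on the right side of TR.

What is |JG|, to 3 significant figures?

58.5

J is at the origin; JT runs at 62.2° with length 41.9, so T = 41.9·(cos 62.2°, sin 62.2°) = (19.5, 37.1). ∠JTR = 74.2°, so TR runs at 62.2° + (180° − 74.2°) = 168° from the x-axis; with |TR| = 31.4, R = T + 31.4·(cos 168°, sin 168°) = (-11.2, 43.6). TR is perpendicular to RG; with |RG| = 14.7 on the right of TR, G = R + 14.7·(0.208, 0.978) = (-8.12, 58.0). Then |JG| = |G − J| = 58.5.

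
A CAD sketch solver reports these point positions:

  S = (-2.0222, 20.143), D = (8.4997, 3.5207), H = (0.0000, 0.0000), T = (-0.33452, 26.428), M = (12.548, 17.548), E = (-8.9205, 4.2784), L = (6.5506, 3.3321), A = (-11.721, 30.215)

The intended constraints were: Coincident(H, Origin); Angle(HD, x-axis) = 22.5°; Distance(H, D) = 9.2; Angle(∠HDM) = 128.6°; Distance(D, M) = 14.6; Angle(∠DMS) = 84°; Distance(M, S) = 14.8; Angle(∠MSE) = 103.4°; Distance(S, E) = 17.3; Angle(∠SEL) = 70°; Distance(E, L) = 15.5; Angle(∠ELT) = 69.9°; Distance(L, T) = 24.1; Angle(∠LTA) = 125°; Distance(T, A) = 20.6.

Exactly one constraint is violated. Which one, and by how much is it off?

Distance(T, A) = 20.6 — off by 8.60.

H = (0.00, 0.00) ✓; HD at 22.50° ✓; |HD| = 9.200 ✓; ∠HDM = 128.6° ✓; |DM| = 14.60 ✓; ∠DMS = 84.00° ✓; |MS| = 14.80 ✓; ∠MSE = 103.4° ✓; |SE| = 17.30 ✓; ∠SEL = 70.00° ✓; |EL| = 15.50 ✓; ∠ELT = 69.90° ✓; |LT| = 24.10 ✓; ∠LTA = 125.0° ✓; |TA| = 12.00 ✗.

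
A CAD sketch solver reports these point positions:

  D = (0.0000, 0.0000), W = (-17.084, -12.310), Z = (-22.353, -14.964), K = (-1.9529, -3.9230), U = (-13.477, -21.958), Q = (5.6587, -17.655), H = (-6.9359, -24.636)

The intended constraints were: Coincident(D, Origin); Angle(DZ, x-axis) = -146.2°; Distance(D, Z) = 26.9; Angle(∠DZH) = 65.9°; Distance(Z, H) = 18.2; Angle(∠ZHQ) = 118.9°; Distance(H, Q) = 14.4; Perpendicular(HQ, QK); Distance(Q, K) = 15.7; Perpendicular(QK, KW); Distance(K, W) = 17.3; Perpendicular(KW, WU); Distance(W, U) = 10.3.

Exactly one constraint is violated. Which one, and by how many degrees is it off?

Perpendicular(KW, WU) — off by 8.50°.

D = (0.00, 0.00) ✓; DZ at -146.2° ✓; |DZ| = 26.90 ✓; ∠DZH = 65.90° ✓; |ZH| = 18.20 ✓; ∠ZHQ = 118.9° ✓; |HQ| = 14.40 ✓; ∠(HQ, QK) = 90.00° ✓; |QK| = 15.70 ✓; ∠(QK, KW) = 90.00° ✓; |KW| = 17.30 ✓; ∠(KW, WU) = 81.50° ✗; |WU| = 10.30 ✓.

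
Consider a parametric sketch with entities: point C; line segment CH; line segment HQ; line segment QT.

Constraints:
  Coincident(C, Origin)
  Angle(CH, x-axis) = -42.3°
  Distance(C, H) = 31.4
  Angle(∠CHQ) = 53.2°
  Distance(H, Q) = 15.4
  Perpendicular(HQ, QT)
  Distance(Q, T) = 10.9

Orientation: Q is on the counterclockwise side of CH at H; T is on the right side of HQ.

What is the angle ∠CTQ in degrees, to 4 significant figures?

5.404°

∠CHQ = 53.2°, so HQ runs at -42.3° + (180° − 53.2°) = 84.50° from the x-axis; with |HQ| = 15.4, Q = H + 15.4·(cos 84.50°, sin 84.50°) = (24.70, -5.803). The perpendicularity gives QT at right angles to HQ; with |QT| = 10.9 on the right of HQ, T = Q + 10.9·(0.9954, -0.09585) = (35.55, -6.848). Then cos ∠CTQ = TC·TQ / (|TC||TQ|), giving 5.404°.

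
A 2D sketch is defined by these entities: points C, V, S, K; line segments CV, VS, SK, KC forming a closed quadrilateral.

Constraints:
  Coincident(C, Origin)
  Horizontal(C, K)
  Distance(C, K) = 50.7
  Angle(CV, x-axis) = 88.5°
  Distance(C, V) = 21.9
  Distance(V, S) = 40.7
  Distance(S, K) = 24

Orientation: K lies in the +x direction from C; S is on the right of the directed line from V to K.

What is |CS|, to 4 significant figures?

29.24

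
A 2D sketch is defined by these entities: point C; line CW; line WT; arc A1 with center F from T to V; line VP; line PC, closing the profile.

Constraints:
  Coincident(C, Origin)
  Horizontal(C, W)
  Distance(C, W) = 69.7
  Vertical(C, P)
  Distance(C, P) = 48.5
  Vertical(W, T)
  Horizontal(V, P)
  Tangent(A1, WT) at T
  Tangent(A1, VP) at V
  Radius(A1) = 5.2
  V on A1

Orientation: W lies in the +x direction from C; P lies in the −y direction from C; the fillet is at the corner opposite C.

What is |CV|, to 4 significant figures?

80.70

The virtual corner opposite C is at (69.70, -48.50). The tangent condition forces FT to be normal to WT and tangency of A1 to VP means the radius FV is perpendicular to VP, with radius 5.2, so the center F sits 5.2 in from both sides at F = (64.50, -43.30). That places the tangent points at T = (69.70, -43.30) on WT and V = (64.50, -48.50) on VP. Then |CV| = |V − C| = 80.70.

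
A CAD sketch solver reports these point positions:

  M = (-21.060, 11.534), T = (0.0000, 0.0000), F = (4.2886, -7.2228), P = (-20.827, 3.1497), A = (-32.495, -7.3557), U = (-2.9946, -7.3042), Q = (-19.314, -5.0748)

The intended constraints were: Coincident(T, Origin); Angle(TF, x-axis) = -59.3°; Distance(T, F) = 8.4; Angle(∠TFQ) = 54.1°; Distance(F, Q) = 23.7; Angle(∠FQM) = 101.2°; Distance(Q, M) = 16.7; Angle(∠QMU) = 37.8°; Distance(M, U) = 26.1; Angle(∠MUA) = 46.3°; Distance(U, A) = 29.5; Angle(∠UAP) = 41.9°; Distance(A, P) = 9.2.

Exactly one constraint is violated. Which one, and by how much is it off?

Distance(A, P) = 9.2 — off by 6.50.

T = (0.00, 0.00) ✓; TF at -59.30° ✓; |TF| = 8.400 ✓; ∠TFQ = 54.10° ✓; |FQ| = 23.70 ✓; ∠FQM = 101.2° ✓; |QM| = 16.70 ✓; ∠QMU = 37.80° ✓; |MU| = 26.10 ✓; ∠MUA = 46.30° ✓; |UA| = 29.50 ✓; ∠UAP = 41.90° ✓; |AP| = 15.70 ✗.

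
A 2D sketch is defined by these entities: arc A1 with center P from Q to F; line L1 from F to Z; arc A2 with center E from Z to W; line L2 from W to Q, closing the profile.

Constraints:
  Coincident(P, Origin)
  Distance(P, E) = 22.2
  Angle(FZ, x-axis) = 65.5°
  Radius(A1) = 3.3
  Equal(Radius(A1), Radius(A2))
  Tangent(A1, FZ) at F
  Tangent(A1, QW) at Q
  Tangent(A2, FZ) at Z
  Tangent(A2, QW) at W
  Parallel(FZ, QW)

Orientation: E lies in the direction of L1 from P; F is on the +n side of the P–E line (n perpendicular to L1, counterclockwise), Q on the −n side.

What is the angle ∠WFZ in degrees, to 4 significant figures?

16.56°

Tangency of A1 to both parallel lines with radius 3.3 puts F and Q at P ± 3.3·n: F = (-3.003, 1.368), Q = (3.003, -1.368). Equal radii place Z and W the same way about E: Z = E + 3.3·n = (6.203, 21.57), W = E − 3.3·n = (12.21, 18.83). Then cos ∠WFZ = FW·FZ / (|FW||FZ|), giving 16.56°.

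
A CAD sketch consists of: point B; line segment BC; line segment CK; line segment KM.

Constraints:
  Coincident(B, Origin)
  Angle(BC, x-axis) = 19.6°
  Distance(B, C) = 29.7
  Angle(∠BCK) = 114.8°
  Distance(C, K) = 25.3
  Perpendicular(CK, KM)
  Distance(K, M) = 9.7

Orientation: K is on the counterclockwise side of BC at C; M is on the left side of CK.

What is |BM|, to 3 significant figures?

41.5

B is at the origin; BC runs at 19.6° with length 29.7, so C = 29.7·(cos 19.6°, sin 19.6°) = (28.0, 9.96). ∠BCK = 114.8°, so CK runs at 19.6° + (180° − 114.8°) = 84.8° from the x-axis; with |CK| = 25.3, K = C + 25.3·(cos 84.8°, sin 84.8°) = (30.3, 35.2). The perpendicularity gives KM at right angles to CK; with |KM| = 9.7 on the left of CK, M = K + 9.7·(-0.996, 0.0906) = (20.6, 36.0). Then |BM| = |M − B| = 41.5.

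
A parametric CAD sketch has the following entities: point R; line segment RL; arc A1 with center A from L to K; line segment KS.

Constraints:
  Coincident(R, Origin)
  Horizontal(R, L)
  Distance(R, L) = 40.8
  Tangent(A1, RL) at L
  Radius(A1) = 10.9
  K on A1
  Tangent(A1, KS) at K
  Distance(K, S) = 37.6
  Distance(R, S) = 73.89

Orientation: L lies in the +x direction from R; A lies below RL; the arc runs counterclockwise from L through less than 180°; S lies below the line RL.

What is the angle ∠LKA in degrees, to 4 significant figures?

24.19°

Checks: |AK| = 10.90 ✓; ∠(AK, KS) = 90.00° ✓; |KS| = 37.60 ✓; |RS| = 73.89 ✓.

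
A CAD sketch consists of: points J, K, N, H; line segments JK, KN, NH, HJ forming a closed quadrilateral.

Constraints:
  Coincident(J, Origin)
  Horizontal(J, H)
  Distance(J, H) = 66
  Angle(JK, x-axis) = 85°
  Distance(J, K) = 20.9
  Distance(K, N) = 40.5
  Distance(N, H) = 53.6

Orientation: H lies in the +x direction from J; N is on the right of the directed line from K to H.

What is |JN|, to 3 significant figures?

23.1

Checks: |KN| = 40.50 ✓; |NH| = 53.60 ✓.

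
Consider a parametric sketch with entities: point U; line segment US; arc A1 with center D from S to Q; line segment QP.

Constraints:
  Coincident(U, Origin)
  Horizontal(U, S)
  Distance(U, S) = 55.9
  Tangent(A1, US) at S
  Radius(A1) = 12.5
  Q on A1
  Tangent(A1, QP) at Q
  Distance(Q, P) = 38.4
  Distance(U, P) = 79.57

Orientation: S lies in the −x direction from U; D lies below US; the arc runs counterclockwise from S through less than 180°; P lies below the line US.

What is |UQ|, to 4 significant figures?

69.78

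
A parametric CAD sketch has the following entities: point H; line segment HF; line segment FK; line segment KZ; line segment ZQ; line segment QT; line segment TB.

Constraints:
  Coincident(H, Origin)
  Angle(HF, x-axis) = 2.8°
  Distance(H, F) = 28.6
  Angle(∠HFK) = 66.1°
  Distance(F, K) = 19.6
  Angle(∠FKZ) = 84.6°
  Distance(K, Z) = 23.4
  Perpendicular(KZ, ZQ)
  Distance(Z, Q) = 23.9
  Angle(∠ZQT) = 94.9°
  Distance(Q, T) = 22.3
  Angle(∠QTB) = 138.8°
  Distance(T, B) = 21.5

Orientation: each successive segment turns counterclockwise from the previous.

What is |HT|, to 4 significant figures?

32.67

H is at the origin; HF runs at 2.8° with length 28.6, so F = (28.57, 1.397). ∠HFK = 66.1° gives FK at 116.7° from the x-axis; with |FK| = 19.6, K = (19.76, 18.91). ∠FKZ = 84.6° gives KZ at -147.9° from the x-axis; with |KZ| = 23.4, Z = (-0.06345, 6.472). KZ ⟂ ZQ, so ZQ runs at -57.90°; with |ZQ| = 23.9, Q = (12.64, -13.77). ∠ZQT = 94.9° gives QT at 27.20° from the x-axis; with |QT| = 22.3, T = (32.47, -3.580). Then |HT| = |T − H| = 32.67.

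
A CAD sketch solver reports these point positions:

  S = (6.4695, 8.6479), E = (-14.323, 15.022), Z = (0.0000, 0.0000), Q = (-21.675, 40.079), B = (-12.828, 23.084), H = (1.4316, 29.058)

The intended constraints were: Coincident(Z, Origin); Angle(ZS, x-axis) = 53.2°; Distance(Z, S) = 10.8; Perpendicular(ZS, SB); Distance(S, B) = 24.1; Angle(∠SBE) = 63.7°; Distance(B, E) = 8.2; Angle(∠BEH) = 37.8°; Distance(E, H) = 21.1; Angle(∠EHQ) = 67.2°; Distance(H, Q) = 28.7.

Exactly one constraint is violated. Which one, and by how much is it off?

Distance(H, Q) = 28.7 — off by 3.10.

Z = (0.00, 0.00) ✓; ZS at 53.20° ✓; |ZS| = 10.80 ✓; ∠(ZS, SB) = 90.00° ✓; |SB| = 24.10 ✓; ∠SBE = 63.71° ✓; |BE| = 8.199 ✓; ∠BEH = 37.80° ✓; |EH| = 21.10 ✓; ∠EHQ = 67.20° ✓; |HQ| = 25.60 ✗.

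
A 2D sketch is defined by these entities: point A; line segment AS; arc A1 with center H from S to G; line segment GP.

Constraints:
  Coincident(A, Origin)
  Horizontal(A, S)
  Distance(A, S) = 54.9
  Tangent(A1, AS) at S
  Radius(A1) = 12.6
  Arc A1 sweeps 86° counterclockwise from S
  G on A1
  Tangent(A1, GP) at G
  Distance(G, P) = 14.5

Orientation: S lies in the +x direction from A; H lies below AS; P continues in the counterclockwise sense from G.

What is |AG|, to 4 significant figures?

43.92

The tangent condition forces HS to be normal to AS, so H = S + (0, -12.6) = (54.90, -12.60). On A1, S sits at bearing 90° from H; an 86° counterclockwise sweep puts G at bearing 176°, so G = H + 12.6·(cos 176°, sin 176°) = (42.33, -11.72). Then |AG| = |G − A| = 43.92.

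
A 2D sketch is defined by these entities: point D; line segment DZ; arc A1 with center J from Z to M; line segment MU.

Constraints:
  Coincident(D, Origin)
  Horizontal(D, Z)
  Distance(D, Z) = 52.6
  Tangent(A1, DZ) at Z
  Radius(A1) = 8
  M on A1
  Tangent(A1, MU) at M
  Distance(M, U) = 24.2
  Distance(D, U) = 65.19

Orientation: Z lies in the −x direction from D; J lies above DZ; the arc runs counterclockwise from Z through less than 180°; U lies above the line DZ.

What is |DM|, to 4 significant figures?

46.86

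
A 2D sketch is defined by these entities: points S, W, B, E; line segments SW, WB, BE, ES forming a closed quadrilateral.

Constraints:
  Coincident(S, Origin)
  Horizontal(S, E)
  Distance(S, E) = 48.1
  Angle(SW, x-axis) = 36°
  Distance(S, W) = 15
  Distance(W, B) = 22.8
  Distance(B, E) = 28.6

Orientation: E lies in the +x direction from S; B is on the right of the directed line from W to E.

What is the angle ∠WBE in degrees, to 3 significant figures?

91.5°

S is at the origin; SE is horizontal with |SE| = 48.1 and E in +x, so E = (48.1, 0). SW runs at 36.0° with |SW| = 15.0, so W = (12.1, 8.82). B is determined by |WB| = 22.8 and |BE| = 28.6 together: it lies at the intersection of circle(W, 22.8) and circle(E, 28.6). With |WE| = 37.0, the foot of the radical line on WE is 14.5 from W and the perpendicular offset is √(22.8² − 14.5²) = 17.6. Taking the right-of-WE solution: B = (22.0, -11.7).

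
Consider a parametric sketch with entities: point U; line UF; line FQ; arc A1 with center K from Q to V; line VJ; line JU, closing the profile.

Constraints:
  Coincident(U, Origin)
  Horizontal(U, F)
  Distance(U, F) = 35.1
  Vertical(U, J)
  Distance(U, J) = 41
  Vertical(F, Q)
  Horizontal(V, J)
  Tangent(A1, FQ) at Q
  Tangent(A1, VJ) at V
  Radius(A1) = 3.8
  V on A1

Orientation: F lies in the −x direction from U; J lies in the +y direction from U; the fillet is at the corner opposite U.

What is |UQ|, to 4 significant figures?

51.15

U is at the origin; UF is horizontal with |UF| = 35.1 and F on the −x side, so F = (-35.10, 0.000). U and J share the same x with |UJ| = 41.0 and J on the +y side, so J = (0.000, 41.00). The virtual corner opposite U is at (-35.10, 41.00). Since A1 is tangent to FQ there, KQ ⟂ FQ and tangency of A1 to VJ means the radius KV is perpendicular to VJ, with radius 3.8, so the center K sits 3.8 in from both sides at K = (-31.30, 37.20). That places the tangent points at Q = (-35.10, 37.20) on FQ and V = (-31.30, 41.00) on VJ. Then |UQ| = |Q − U| = 51.15.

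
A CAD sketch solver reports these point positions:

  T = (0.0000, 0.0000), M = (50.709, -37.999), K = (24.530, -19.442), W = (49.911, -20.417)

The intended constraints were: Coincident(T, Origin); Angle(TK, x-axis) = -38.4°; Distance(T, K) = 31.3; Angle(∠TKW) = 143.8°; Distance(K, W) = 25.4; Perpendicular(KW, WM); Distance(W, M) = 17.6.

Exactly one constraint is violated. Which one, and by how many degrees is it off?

Perpendicular(KW, WM) — off by 4.80°.

T = (0.00, 0.00) ✓; TK at -38.40° ✓; |TK| = 31.30 ✓; ∠TKW = 143.8° ✓; |KW| = 25.40 ✓; ∠(KW, WM) = 85.20° ✗; |WM| = 17.60 ✓.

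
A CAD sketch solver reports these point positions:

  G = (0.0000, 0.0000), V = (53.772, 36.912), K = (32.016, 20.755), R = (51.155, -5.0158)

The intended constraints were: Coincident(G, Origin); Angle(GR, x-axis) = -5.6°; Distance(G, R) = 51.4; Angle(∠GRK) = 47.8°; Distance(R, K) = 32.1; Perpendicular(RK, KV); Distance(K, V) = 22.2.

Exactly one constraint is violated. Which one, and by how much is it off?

Distance(K, V) = 22.2 — off by 4.90.

G = (0.00, 0.00) ✓; GR at -5.600° ✓; |GR| = 51.40 ✓; ∠GRK = 47.80° ✓; |RK| = 32.10 ✓; ∠(RK, KV) = 90.00° ✓; |KV| = 27.10 ✗.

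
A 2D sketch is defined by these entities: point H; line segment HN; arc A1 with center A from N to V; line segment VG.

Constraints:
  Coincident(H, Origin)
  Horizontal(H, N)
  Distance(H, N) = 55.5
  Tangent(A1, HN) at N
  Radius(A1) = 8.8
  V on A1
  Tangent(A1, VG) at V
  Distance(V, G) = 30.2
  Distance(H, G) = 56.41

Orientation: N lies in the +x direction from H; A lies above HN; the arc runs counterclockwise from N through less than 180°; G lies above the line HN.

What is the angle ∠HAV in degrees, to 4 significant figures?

147.9°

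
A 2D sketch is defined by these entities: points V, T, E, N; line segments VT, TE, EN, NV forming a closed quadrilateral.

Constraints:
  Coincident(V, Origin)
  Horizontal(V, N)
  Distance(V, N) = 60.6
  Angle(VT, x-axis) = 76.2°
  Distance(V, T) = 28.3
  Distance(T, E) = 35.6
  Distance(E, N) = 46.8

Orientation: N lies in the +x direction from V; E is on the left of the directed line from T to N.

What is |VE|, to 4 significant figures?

57.37

V is at the origin; V and N share the same y with |VN| = 60.6 and N in +x, so N = (60.6, 0). VT runs at 76.2° with |VT| = 28.3, so T = (6.750, 27.48). E is determined by |TE| = 35.6 and |EN| = 46.8 together: it lies at the intersection of circle(T, 35.6) and circle(N, 46.8). With |TN| = 60.46, the foot of the radical line on TN is 22.60 from T and the perpendicular offset is √(35.6² − 22.60²) = 27.51. Taking the left-of-TN solution: E = (39.38, 41.71).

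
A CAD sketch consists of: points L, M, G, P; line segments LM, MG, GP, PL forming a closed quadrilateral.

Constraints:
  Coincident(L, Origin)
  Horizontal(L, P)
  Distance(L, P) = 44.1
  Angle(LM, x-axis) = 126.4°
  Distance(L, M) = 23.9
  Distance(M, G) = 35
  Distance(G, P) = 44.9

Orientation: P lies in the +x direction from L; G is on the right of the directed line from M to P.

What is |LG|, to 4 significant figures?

12.37

L is at the origin; LP is horizontal with |LP| = 44.1 and P in +x, so P = (44.1, 0). LM runs at 126.4° with |LM| = 23.9, so M = (-14.18, 19.24). G is determined by |MG| = 35.0 and |GP| = 44.9 together: it lies at the intersection of circle(M, 35.0) and circle(P, 44.9). With |MP| = 61.38, the foot of the radical line on MP is 24.24 from M and the perpendicular offset is √(35.0² − 24.24²) = 25.24. Taking the right-of-MP solution: G = (0.9271, -12.33).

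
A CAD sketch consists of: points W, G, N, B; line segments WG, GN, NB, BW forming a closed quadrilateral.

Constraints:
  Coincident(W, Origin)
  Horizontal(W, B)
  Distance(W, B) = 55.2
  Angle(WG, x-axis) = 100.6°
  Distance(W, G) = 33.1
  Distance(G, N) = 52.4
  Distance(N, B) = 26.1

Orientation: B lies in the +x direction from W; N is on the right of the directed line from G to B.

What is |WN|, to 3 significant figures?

30.3

W is at the origin; W and B share the same y with |WB| = 55.2 and B in +x, so B = (55.2, 0). WG runs at 100.6° with |WG| = 33.1, so G = (-6.09, 32.5). N is determined by |GN| = 52.4 and |NB| = 26.1 together: it lies at the intersection of circle(G, 52.4) and circle(B, 26.1). With |GB| = 69.4, the foot of the radical line on GB is 49.6 from G and the perpendicular offset is √(52.4² − 49.6²) = 17.0. Taking the right-of-GB solution: N = (29.7, -5.71).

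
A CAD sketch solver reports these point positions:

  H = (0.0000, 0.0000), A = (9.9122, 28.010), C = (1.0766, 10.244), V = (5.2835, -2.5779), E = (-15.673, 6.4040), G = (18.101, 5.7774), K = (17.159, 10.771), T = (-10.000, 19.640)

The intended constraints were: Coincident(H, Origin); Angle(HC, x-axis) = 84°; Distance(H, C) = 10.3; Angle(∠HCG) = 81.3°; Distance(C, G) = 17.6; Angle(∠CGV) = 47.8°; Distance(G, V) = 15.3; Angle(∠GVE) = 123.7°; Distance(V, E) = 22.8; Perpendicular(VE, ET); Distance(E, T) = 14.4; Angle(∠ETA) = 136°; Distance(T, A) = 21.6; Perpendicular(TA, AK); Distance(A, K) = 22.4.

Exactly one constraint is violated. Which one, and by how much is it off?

Distance(A, K) = 22.4 — off by 3.70.

H = (0.00, 0.00) ✓; HC at 84.00° ✓; |HC| = 10.30 ✓; ∠HCG = 81.30° ✓; |CG| = 17.60 ✓; ∠CGV = 47.80° ✓; |GV| = 15.30 ✓; ∠GVE = 123.7° ✓; |VE| = 22.80 ✓; ∠(VE, ET) = 90.00° ✓; |ET| = 14.40 ✓; ∠ETA = 136.0° ✓; |TA| = 21.60 ✓; ∠(TA, AK) = 90.00° ✓; |AK| = 18.70 ✗.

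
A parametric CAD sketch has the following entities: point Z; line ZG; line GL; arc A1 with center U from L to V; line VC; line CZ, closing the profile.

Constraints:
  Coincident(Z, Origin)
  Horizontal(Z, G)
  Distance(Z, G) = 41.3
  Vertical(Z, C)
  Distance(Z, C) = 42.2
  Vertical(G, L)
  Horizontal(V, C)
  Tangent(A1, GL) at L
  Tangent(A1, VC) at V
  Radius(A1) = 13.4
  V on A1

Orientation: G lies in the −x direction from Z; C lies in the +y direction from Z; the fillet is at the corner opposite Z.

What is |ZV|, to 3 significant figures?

50.6

Z is at the origin; ZG is horizontal with |ZG| = 41.3 and G on the −x side, so G = (-41.3, 0.00). ZC is vertical with |ZC| = 42.2 and C on the +y side, so C = (0.00, 42.2). The virtual corner opposite Z is at (-41.3, 42.2). Tangency of A1 to GL means the radius UL is perpendicular to GL and tangency of A1 to VC means the radius UV is perpendicular to VC, with radius 13.4, so the center U sits 13.4 in from both sides at U = (-27.9, 28.8). That places the tangent points at L = (-41.3, 28.8) on GL and V = (-27.9, 42.2) on VC. Then |ZV| = |V − Z| = 50.6.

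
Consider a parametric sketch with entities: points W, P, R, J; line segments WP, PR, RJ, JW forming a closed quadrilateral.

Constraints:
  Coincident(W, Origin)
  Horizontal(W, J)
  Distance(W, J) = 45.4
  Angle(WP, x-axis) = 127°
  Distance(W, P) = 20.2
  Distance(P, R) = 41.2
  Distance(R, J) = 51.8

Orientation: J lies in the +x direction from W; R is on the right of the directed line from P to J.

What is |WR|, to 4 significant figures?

23.48

W is at the origin; W and J share the same y with |WJ| = 45.4 and J in +x, so J = (45.4, 0). WP runs at 127.0° with |WP| = 20.2, so P = (-12.16, 16.13). R is determined by |PR| = 41.2 and |RJ| = 51.8 together: it lies at the intersection of circle(P, 41.2) and circle(J, 51.8). With |PJ| = 59.77, the foot of the radical line on PJ is 21.64 from P and the perpendicular offset is √(41.2² − 21.64²) = 35.06. Taking the right-of-PJ solution: R = (-0.7801, -23.47).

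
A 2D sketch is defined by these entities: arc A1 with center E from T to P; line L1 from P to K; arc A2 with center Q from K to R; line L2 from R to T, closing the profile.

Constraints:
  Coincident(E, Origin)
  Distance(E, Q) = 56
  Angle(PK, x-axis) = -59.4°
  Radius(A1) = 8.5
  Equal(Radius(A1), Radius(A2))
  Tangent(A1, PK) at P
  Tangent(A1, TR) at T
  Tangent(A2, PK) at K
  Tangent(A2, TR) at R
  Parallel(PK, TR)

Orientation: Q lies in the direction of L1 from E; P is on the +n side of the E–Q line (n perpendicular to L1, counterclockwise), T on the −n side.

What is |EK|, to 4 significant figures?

56.64

The slot axis is L1's direction at -59.4°, so u = (cos -59.4°, sin -59.4°) = (0.5090, -0.8607) and n = (−sin -59.4°, cos -59.4°) = (0.8607, 0.5090). E is at the origin and Q lies 56.0 along u from E, so Q = 56.0·u = (28.51, -48.20). Tangency of A1 to both parallel lines with radius 8.5 puts P and T at E ± 8.5·n: P = (7.316, 4.327), T = (-7.316, -4.327). Equal radii place K and R the same way about Q: K = Q + 8.5·n = (35.82, -43.87), R = Q − 8.5·n = (21.19, -52.53). Then |EK| = |K − E| = 56.64.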